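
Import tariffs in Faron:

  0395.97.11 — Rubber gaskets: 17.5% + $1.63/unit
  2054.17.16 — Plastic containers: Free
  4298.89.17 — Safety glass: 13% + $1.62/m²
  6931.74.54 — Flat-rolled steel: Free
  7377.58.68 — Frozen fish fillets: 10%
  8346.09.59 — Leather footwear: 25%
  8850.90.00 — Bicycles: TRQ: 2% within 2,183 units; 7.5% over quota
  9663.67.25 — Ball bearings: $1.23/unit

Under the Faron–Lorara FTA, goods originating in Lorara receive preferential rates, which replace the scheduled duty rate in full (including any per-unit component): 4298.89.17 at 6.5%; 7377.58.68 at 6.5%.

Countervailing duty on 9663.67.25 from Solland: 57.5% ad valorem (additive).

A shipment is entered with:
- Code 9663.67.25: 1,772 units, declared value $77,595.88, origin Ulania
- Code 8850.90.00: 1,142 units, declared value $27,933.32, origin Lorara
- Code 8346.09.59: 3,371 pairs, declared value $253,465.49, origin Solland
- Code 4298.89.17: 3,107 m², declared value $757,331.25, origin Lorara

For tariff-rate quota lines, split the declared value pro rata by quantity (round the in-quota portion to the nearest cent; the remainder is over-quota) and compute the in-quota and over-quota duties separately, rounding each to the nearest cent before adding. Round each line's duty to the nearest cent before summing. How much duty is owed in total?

$115,331.13

Line 1 (9663.67.25, Ulania, 1,772 units, $77,595.88):
Base rate for 9663.67.25 is $1.23/unit.
The additional-duty order on 9663.67.25 targets Solland, not Ulania; it does not apply.
Duty = 1,772 × $1.23 = $2,179.56.
Line 2 (8850.90.00, Lorara, 1,142 units, $27,933.32):
Code 8850.90.00 is under a tariff-rate quota (threshold 2,183 units). Quantity 1,142 units is within the quota, so the in-quota rate 2% applies to the full value.
Duty = $27,933.32 × 2% = $558.67.
Line 3 (8346.09.59, Solland, 3,371 pairs, $253,465.49):
Base rate for 8346.09.59 is 25%.
Duty = $253,465.49 × 25% = $63,366.37.
Line 4 (4298.89.17, Lorara, 3,107 m², $757,331.25):
Base rate for 4298.89.17 is 13% + $1.62/m².
Origin Lorara qualifies under the Faron–Lorara agreement and 4298.89.17 is covered: preferential rate 6.5% applies instead.
Duty = $757,331.25 × 6.5% = $49,226.53.
Total = $2,179.56 + $558.67 + $63,366.37 + $49,226.53 = $115,331.13.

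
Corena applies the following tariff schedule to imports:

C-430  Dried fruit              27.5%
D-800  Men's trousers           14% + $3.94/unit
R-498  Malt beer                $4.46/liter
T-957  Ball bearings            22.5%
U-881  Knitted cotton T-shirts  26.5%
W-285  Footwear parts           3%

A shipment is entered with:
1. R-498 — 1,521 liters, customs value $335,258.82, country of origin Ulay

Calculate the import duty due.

Line 1 (R-498, Ulay, 1,521 liters, $335,258.82):
Base rate for R-498 is $4.46/liter.
Duty = 1,521 × $4.46 = $6,783.66.

$6,783.66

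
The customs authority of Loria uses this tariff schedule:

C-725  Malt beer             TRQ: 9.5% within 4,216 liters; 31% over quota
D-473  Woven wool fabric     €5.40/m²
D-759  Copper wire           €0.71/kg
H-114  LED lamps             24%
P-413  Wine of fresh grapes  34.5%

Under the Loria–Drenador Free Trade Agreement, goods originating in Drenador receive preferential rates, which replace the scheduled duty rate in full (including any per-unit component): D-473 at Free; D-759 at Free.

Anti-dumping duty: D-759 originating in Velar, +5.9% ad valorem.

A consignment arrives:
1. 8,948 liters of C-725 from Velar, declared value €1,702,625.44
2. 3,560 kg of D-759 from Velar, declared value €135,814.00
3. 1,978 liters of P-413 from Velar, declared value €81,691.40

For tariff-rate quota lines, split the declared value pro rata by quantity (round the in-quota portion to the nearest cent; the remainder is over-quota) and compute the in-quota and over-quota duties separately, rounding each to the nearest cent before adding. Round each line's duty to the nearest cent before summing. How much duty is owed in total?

€394,060.65

Line 1 (C-725, Velar, 8,948 liters, €1,702,625.44):
Code C-725 is under a tariff-rate quota (threshold 4,216 liters). In-quota: 4,216 liters at 9.5%; over-quota: 4,732 liters at 31%.
Pro-rata value split: in-quota = €1,702,625.44 × 4,216/8,948 = €802,220.48; over-quota = €1,702,625.44 − €802,220.48 = €900,404.96.
In-quota duty = €802,220.48 × 9.5% = €76,210.95. Over-quota duty = €900,404.96 × 31% = €279,125.54.
Line duty = €76,210.95 + €279,125.54 = €355,336.49.
Line 2 (D-759, Velar, 3,560 kg, €135,814.00):
Base rate for D-759 is €0.71/kg.
D-759 has an FTA preferential rate, but origin Velar is not Drenador; base rate stands.
Additional duty on D-759 from Velar: +5.9% ad valorem. Applied ad valorem rate = 5.9%.
Duty = €135,814.00 × 5.9% + 3,560 × €0.71 = €10,540.63.
Line 3 (P-413, Velar, 1,978 liters, €81,691.40):
Base rate for P-413 is 34.5%.
Duty = €81,691.40 × 34.5% = €28,183.53.
Total = €355,336.49 + €10,540.63 + €28,183.53 = €394,060.65.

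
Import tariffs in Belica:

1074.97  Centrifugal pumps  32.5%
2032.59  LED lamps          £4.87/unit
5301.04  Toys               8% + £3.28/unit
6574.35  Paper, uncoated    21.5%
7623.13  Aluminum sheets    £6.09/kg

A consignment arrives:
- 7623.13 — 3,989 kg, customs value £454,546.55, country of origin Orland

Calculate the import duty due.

£24,293.01

Line 1 (7623.13, Orland, 3,989 kg, £454,546.55):
Base rate for 7623.13 is £6.09/kg.
Duty = 3,989 × £6.09 = £24,293.01.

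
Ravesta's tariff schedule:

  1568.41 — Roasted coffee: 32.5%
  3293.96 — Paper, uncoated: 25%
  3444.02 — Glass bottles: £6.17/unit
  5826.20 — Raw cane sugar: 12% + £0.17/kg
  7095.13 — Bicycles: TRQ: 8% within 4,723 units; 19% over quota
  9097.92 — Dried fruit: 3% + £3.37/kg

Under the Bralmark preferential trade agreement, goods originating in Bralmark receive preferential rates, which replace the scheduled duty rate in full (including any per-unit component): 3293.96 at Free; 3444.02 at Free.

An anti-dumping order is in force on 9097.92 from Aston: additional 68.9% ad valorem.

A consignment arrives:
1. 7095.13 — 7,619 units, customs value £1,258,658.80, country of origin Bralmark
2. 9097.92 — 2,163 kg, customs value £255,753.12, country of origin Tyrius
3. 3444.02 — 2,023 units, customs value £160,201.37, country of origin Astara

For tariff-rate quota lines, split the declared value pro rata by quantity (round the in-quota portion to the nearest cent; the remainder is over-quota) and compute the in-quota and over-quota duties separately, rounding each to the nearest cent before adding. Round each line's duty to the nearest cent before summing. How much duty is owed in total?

Line 1 (7095.13, Bralmark, 7,619 units, £1,258,658.80):
Code 7095.13 is under a tariff-rate quota (threshold 4,723 units). In-quota: 4,723 units at 8%; over-quota: 2,896 units at 19%.
Pro-rata value split: in-quota = £1,258,658.80 × 4,723/7,619 = £780,239.60; over-quota = £1,258,658.80 − £780,239.60 = £478,419.20.
In-quota duty = £780,239.60 × 8% = £62,419.17. Over-quota duty = £478,419.20 × 19% = £90,899.65.
Line duty = £62,419.17 + £90,899.65 = £153,318.82.
Line 2 (9097.92, Tyrius, 2,163 kg, £255,753.12):
Base rate for 9097.92 is 3% + £3.37/kg.
The additional-duty order on 9097.92 targets Aston, not Tyrius; it does not apply.
Duty = £255,753.12 × 3% + 2,163 × £3.37 = £14,961.90.
Line 3 (3444.02, Astara, 2,023 units, £160,201.37):
Base rate for 3444.02 is £6.17/unit.
3444.02 has an FTA preferential rate, but origin Astara is not Bralmark; base rate stands.
Duty = 2,023 × £6.17 = £12,481.91.
Total = £153,318.82 + £14,961.90 + £12,481.91 = £180,762.63.

£180,762.63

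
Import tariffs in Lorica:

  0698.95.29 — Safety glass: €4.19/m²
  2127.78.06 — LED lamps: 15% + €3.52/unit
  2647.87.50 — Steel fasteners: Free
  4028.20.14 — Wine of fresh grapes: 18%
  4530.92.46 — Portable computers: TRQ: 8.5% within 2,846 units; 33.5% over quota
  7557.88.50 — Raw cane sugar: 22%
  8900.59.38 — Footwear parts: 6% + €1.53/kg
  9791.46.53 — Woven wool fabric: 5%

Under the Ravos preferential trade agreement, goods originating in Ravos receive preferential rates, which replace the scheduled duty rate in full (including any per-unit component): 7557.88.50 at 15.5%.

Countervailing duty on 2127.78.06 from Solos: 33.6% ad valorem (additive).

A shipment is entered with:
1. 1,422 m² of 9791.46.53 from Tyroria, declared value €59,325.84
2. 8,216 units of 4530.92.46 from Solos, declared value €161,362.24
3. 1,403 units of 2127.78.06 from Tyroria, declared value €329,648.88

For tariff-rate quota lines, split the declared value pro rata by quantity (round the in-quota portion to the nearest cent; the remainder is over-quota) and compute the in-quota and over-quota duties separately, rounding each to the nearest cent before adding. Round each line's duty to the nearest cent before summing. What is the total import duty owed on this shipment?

Line 1 (9791.46.53, Tyroria, 1,422 m², €59,325.84):
Base rate for 9791.46.53 is 5%.
Duty = €59,325.84 × 5% = €2,966.29.
Line 2 (4530.92.46, Solos, 8,216 units, €161,362.24):
Code 4530.92.46 is under a tariff-rate quota (threshold 2,846 units). In-quota: 2,846 units at 8.5%; over-quota: 5,370 units at 33.5%.
Pro-rata value split: in-quota = €161,362.24 × 2,846/8,216 = €55,895.44; over-quota = €161,362.24 − €55,895.44 = €105,466.80.
In-quota duty = €55,895.44 × 8.5% = €4,751.11. Over-quota duty = €105,466.80 × 33.5% = €35,331.38.
Line duty = €4,751.11 + €35,331.38 = €40,082.49.
Line 3 (2127.78.06, Tyroria, 1,403 units, €329,648.88):
Base rate for 2127.78.06 is 15% + €3.52/unit.
The additional-duty order on 2127.78.06 targets Solos, not Tyroria; it does not apply.
Duty = €329,648.88 × 15% + 1,403 × €3.52 = €54,385.89.
Total = €2,966.29 + €40,082.49 + €54,385.89 = €97,434.67.

€97,434.67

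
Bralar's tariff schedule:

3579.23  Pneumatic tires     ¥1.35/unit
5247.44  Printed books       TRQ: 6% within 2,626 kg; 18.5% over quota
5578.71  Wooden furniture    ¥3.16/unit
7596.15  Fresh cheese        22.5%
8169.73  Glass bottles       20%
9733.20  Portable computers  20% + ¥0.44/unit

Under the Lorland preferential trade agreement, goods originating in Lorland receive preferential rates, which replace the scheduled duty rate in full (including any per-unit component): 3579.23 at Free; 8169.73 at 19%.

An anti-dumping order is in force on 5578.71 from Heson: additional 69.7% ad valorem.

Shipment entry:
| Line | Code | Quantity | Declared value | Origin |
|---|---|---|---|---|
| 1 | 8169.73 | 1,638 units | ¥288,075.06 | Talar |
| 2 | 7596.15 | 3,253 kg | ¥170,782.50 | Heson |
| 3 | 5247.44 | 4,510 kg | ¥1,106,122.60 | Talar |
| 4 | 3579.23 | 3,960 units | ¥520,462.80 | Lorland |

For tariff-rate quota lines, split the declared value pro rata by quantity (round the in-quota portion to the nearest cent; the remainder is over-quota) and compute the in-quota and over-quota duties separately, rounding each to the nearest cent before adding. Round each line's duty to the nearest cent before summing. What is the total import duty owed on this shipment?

¥220,167.16

Line 1 (8169.73, Talar, 1,638 units, ¥288,075.06):
Base rate for 8169.73 is 20%.
8169.73 has an FTA preferential rate, but origin Talar is not Lorland; base rate stands.
Duty = ¥288,075.06 × 20% = ¥57,615.01.
Line 2 (7596.15, Heson, 3,253 kg, ¥170,782.50):
Base rate for 7596.15 is 22.5%.
Duty = ¥170,782.50 × 22.5% = ¥38,426.06.
Line 3 (5247.44, Talar, 4,510 kg, ¥1,106,122.60):
Code 5247.44 is under a tariff-rate quota (threshold 2,626 kg). In-quota: 2,626 kg at 6%; over-quota: 1,884 kg at 18.5%.
Pro-rata value split: in-quota = ¥1,106,122.60 × 2,626/4,510 = ¥644,052.76; over-quota = ¥1,106,122.60 − ¥644,052.76 = ¥462,069.84.
In-quota duty = ¥644,052.76 × 6% = ¥38,643.17. Over-quota duty = ¥462,069.84 × 18.5% = ¥85,482.92.
Line duty = ¥38,643.17 + ¥85,482.92 = ¥124,126.09.
Line 4 (3579.23, Lorland, 3,960 units, ¥520,462.80):
Base rate for 3579.23 is ¥1.35/unit.
Origin Lorland qualifies under the Bralar–Lorland agreement and 3579.23 is covered: preferential rate Free applies instead.
Duty = ¥520,462.80 × 0% = ¥0.00.
Total = ¥57,615.01 + ¥38,426.06 + ¥124,126.09 + ¥0.00 = ¥220,167.16.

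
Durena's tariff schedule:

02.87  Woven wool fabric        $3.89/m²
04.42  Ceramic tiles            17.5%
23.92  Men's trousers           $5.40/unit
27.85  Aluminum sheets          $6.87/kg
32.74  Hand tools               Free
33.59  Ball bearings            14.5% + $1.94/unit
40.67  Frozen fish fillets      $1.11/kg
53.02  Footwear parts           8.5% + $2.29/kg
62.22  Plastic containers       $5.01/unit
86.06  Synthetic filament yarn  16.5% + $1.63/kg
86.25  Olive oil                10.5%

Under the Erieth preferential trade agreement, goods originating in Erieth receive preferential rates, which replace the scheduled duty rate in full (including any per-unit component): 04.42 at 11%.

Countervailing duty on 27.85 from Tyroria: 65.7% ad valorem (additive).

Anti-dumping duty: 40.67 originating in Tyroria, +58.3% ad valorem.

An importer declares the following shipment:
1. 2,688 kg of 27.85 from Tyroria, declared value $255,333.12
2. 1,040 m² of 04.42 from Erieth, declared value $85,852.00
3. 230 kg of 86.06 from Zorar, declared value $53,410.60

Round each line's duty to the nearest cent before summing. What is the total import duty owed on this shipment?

$204,851.79

Line 1 (27.85, Tyroria, 2,688 kg, $255,333.12):
Base rate for 27.85 is $6.87/kg.
Additional duty on 27.85 from Tyroria: +65.7% ad valorem. Applied ad valorem rate = 65.7%.
Duty = $255,333.12 × 65.7% + 2,688 × $6.87 = $186,220.42.
Line 2 (04.42, Erieth, 1,040 m², $85,852.00):
Base rate for 04.42 is 17.5%.
Origin Erieth qualifies under the Durena–Erieth agreement and 04.42 is covered: preferential rate 11% applies instead.
Duty = $85,852.00 × 11% = $9,443.72.
Line 3 (86.06, Zorar, 230 kg, $53,410.60):
Base rate for 86.06 is 16.5% + $1.63/kg.
Duty = $53,410.60 × 16.5% + 230 × $1.63 = $9,187.65.
Total = $186,220.42 + $9,443.72 + $9,187.65 = $204,851.79.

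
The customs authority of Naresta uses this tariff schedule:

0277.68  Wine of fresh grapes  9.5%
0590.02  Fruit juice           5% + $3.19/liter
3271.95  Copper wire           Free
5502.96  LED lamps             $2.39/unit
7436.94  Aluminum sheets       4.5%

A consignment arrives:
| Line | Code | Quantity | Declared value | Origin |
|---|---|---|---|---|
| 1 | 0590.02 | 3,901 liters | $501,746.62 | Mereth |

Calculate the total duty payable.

Line 1 (0590.02, Mereth, 3,901 liters, $501,746.62):
Base rate for 0590.02 is 5% + $3.19/liter.
Duty = $501,746.62 × 5% + 3,901 × $3.19 = $37,531.52.

$37,531.52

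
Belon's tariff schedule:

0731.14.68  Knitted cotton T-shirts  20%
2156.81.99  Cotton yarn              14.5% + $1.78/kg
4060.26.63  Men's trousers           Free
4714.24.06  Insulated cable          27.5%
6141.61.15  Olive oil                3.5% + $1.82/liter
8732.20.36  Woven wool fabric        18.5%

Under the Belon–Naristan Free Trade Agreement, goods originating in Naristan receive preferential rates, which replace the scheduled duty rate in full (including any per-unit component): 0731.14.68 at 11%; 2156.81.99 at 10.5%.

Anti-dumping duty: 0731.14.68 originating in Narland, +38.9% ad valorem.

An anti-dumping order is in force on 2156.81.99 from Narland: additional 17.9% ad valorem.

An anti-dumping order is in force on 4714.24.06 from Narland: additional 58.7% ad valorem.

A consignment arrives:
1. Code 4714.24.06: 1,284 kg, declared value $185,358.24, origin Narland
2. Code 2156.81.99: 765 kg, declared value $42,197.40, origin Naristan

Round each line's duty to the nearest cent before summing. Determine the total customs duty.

$164,209.53

Line 1 (4714.24.06, Narland, 1,284 kg, $185,358.24):
Base rate for 4714.24.06 is 27.5%.
Additional duty on 4714.24.06 from Narland: +58.7%. Applied ad valorem rate: 27.5% + 58.7% = 86.2%.
Duty = $185,358.24 × 86.2% = $159,778.80.
Line 2 (2156.81.99, Naristan, 765 kg, $42,197.40):
Base rate for 2156.81.99 is 14.5% + $1.78/kg.
Origin Naristan qualifies under the Belon–Naristan agreement and 2156.81.99 is covered: preferential rate 10.5% applies instead.
The additional-duty order on 2156.81.99 targets Narland, not Naristan; it does not apply.
Duty = $42,197.40 × 10.5% = $4,430.73.
Total = $159,778.80 + $4,430.73 = $164,209.53.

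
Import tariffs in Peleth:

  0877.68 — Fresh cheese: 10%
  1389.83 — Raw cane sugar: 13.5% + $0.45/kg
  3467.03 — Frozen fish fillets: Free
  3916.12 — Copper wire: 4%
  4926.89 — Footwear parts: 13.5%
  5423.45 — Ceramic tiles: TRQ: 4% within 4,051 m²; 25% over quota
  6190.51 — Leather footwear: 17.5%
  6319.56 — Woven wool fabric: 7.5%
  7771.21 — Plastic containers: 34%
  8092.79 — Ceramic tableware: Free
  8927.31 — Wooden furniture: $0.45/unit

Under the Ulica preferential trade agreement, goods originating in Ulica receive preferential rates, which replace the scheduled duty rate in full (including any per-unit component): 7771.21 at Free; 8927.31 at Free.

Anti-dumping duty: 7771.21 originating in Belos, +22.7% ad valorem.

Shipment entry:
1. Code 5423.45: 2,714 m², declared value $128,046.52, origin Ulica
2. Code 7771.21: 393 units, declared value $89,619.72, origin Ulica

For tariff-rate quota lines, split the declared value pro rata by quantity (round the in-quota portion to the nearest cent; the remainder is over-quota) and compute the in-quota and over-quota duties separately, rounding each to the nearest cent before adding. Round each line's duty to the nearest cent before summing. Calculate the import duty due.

Line 1 (5423.45, Ulica, 2,714 m², $128,046.52):
Code 5423.45 is under a tariff-rate quota (threshold 4,051 m²). Quantity 2,714 m² is within the quota, so the in-quota rate 4% applies to the full value.
Duty = $128,046.52 × 4% = $5,121.86.
Line 2 (7771.21, Ulica, 393 units, $89,619.72):
Base rate for 7771.21 is 34%.
Origin Ulica qualifies under the Peleth–Ulica agreement and 7771.21 is covered: preferential rate Free applies instead.
The additional-duty order on 7771.21 targets Belos, not Ulica; it does not apply.
Duty = $89,619.72 × 0% = $0.00.
Total = $5,121.86 + $0.00 = $5,121.86.

$5,121.86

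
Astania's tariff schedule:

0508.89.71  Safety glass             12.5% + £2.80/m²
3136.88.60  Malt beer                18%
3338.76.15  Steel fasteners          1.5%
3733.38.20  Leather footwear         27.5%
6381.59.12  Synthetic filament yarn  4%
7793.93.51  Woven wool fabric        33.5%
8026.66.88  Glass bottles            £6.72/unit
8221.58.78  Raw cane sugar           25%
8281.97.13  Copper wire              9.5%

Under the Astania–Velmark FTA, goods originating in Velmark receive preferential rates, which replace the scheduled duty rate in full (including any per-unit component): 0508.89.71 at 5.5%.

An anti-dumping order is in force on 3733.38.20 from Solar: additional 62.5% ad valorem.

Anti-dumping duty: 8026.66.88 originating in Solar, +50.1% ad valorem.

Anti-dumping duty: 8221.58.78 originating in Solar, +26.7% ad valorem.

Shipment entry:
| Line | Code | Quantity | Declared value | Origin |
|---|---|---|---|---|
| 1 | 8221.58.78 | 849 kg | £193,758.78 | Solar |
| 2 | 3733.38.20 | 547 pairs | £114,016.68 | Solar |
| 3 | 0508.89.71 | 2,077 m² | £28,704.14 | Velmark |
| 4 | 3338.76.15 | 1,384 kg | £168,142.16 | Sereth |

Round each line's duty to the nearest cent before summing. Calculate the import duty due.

£206,889.16

Line 1 (8221.58.78, Solar, 849 kg, £193,758.78):
Base rate for 8221.58.78 is 25%.
Additional duty on 8221.58.78 from Solar: +26.7%. Applied ad valorem rate: 25% + 26.7% = 51.7%.
Duty = £193,758.78 × 51.7% = £100,173.29.
Line 2 (3733.38.20, Solar, 547 pairs, £114,016.68):
Base rate for 3733.38.20 is 27.5%.
Additional duty on 3733.38.20 from Solar: +62.5%. Applied ad valorem rate: 27.5% + 62.5% = 90%.
Duty = £114,016.68 × 90% = £102,615.01.
Line 3 (0508.89.71, Velmark, 2,077 m², £28,704.14):
Base rate for 0508.89.71 is 12.5% + £2.80/m².
Origin Velmark qualifies under the Astania–Velmark agreement and 0508.89.71 is covered: preferential rate 5.5% applies instead.
Duty = £28,704.14 × 5.5% = £1,578.73.
Line 4 (3338.76.15, Sereth, 1,384 kg, £168,142.16):
Base rate for 3338.76.15 is 1.5%.
Duty = £168,142.16 × 1.5% = £2,522.13.
Total = £100,173.29 + £102,615.01 + £1,578.73 + £2,522.13 = £206,889.16.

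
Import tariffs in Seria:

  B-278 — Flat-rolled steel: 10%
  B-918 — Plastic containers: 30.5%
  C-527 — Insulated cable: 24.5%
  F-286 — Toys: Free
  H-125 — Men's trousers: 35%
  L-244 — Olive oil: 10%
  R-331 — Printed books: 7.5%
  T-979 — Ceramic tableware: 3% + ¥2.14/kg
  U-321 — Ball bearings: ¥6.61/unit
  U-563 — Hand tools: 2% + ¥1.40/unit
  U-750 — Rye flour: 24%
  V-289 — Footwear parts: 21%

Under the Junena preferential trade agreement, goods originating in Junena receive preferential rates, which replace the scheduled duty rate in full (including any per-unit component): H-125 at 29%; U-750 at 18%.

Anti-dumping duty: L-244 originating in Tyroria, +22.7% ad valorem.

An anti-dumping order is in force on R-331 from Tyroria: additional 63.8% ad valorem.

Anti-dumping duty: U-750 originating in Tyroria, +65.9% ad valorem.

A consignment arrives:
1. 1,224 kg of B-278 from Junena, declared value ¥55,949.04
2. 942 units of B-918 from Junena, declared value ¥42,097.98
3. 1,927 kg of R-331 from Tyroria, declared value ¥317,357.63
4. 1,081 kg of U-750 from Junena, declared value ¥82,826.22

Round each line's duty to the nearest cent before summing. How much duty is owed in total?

Line 1 (B-278, Junena, 1,224 kg, ¥55,949.04):
Base rate for B-278 is 10%.
Origin Junena is the FTA partner but B-278 is not on the preference list; base rate stands.
Duty = ¥55,949.04 × 10% = ¥5,594.90.
Line 2 (B-918, Junena, 942 units, ¥42,097.98):
Base rate for B-918 is 30.5%.
Origin Junena is the FTA partner but B-918 is not on the preference list; base rate stands.
Duty = ¥42,097.98 × 30.5% = ¥12,839.88.
Line 3 (R-331, Tyroria, 1,927 kg, ¥317,357.63):
Base rate for R-331 is 7.5%.
Additional duty on R-331 from Tyroria: +63.8%. Applied ad valorem rate: 7.5% + 63.8% = 71.3%.
Duty = ¥317,357.63 × 71.3% = ¥226,275.99.
Line 4 (U-750, Junena, 1,081 kg, ¥82,826.22):
Base rate for U-750 is 24%.
Origin Junena qualifies under the Seria–Junena agreement and U-750 is covered: preferential rate 18% applies instead.
The additional-duty order on U-750 targets Tyroria, not Junena; it does not apply.
Duty = ¥82,826.22 × 18% = ¥14,908.72.
Total = ¥5,594.90 + ¥12,839.88 + ¥226,275.99 + ¥14,908.72 = ¥259,619.49.

¥259,619.49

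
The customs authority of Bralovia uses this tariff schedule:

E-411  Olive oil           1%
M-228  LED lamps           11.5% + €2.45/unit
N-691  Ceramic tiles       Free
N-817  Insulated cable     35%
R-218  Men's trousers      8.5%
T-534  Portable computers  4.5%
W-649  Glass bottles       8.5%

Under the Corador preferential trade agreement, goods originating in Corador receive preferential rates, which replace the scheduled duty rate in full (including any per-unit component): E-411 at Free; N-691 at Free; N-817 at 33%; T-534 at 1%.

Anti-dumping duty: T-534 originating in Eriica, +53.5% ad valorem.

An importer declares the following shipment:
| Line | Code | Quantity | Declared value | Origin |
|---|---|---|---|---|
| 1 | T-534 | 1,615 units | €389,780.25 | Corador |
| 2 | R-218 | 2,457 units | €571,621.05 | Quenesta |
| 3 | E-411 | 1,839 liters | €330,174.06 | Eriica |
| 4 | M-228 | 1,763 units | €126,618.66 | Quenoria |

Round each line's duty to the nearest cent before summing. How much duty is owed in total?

€74,667.83

Line 1 (T-534, Corador, 1,615 units, €389,780.25):
Base rate for T-534 is 4.5%.
Origin Corador qualifies under the Bralovia–Corador agreement and T-534 is covered: preferential rate 1% applies instead.
The additional-duty order on T-534 targets Eriica, not Corador; it does not apply.
Duty = €389,780.25 × 1% = €3,897.80.
Line 2 (R-218, Quenesta, 2,457 units, €571,621.05):
Base rate for R-218 is 8.5%.
Duty = €571,621.05 × 8.5% = €48,587.79.
Line 3 (E-411, Eriica, 1,839 liters, €330,174.06):
Base rate for E-411 is 1%.
E-411 has an FTA preferential rate, but origin Eriica is not Corador; base rate stands.
Duty = €330,174.06 × 1% = €3,301.74.
Line 4 (M-228, Quenoria, 1,763 units, €126,618.66):
Base rate for M-228 is 11.5% + €2.45/unit.
Duty = €126,618.66 × 11.5% + 1,763 × €2.45 = €18,880.50.
Total = €3,897.80 + €48,587.79 + €3,301.74 + €18,880.50 = €74,667.83.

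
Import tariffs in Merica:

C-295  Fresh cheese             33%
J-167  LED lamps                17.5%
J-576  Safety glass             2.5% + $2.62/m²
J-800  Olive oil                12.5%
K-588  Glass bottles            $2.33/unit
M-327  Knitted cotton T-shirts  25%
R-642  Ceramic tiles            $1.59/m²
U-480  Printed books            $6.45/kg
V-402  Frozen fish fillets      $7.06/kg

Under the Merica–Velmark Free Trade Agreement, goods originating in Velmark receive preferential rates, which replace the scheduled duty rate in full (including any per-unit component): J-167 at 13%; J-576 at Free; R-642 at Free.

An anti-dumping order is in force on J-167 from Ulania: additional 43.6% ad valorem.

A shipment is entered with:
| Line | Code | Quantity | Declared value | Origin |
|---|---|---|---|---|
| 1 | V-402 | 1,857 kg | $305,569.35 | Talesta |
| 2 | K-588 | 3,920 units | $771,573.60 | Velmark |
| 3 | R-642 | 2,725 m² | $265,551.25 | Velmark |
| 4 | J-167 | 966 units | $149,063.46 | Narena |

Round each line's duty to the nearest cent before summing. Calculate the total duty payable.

$48,330.13

Line 1 (V-402, Talesta, 1,857 kg, $305,569.35):
Base rate for V-402 is $7.06/kg.
Duty = 1,857 × $7.06 = $13,110.42.
Line 2 (K-588, Velmark, 3,920 units, $771,573.60):
Base rate for K-588 is $2.33/unit.
Origin Velmark is the FTA partner but K-588 is not on the preference list; base rate stands.
Duty = 3,920 × $2.33 = $9,133.60.
Line 3 (R-642, Velmark, 2,725 m², $265,551.25):
Base rate for R-642 is $1.59/m².
Origin Velmark qualifies under the Merica–Velmark agreement and R-642 is covered: preferential rate Free applies instead.
Duty = $265,551.25 × 0% = $0.00.
Line 4 (J-167, Narena, 966 units, $149,063.46):
Base rate for J-167 is 17.5%.
J-167 has an FTA preferential rate, but origin Narena is not Velmark; base rate stands.
The additional-duty order on J-167 targets Ulania, not Narena; it does not apply.
Duty = $149,063.46 × 17.5% = $26,086.11.
Total = $13,110.42 + $9,133.60 + $0.00 + $26,086.11 = $48,330.13.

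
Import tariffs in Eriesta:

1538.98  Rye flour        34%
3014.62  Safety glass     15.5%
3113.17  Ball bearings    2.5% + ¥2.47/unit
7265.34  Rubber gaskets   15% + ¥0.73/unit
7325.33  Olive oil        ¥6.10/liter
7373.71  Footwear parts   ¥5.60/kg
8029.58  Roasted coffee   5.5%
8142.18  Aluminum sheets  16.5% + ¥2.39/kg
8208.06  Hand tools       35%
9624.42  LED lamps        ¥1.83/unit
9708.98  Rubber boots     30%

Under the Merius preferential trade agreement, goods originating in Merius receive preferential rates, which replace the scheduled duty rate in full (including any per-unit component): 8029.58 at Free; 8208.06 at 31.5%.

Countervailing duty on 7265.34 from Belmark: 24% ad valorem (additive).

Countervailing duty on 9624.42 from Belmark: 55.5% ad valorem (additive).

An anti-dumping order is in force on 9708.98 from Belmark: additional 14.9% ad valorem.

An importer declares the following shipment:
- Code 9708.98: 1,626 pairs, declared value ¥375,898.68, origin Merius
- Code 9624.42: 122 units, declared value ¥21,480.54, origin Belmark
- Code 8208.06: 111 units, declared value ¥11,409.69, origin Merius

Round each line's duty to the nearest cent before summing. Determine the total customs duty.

Line 1 (9708.98, Merius, 1,626 pairs, ¥375,898.68):
Base rate for 9708.98 is 30%.
Origin Merius is the FTA partner but 9708.98 is not on the preference list; base rate stands.
The additional-duty order on 9708.98 targets Belmark, not Merius; it does not apply.
Duty = ¥375,898.68 × 30% = ¥112,769.60.
Line 2 (9624.42, Belmark, 122 units, ¥21,480.54):
Base rate for 9624.42 is ¥1.83/unit.
Additional duty on 9624.42 from Belmark: +55.5% ad valorem. Applied ad valorem rate = 55.5%.
Duty = ¥21,480.54 × 55.5% + 122 × ¥1.83 = ¥12,144.96.
Line 3 (8208.06, Merius, 111 units, ¥11,409.69):
Base rate for 8208.06 is 35%.
Origin Merius qualifies under the Eriesta–Merius agreement and 8208.06 is covered: preferential rate 31.5% applies instead.
Duty = ¥11,409.69 × 31.5% = ¥3,594.05.
Total = ¥112,769.60 + ¥12,144.96 + ¥3,594.05 = ¥128,508.61.

¥128,508.61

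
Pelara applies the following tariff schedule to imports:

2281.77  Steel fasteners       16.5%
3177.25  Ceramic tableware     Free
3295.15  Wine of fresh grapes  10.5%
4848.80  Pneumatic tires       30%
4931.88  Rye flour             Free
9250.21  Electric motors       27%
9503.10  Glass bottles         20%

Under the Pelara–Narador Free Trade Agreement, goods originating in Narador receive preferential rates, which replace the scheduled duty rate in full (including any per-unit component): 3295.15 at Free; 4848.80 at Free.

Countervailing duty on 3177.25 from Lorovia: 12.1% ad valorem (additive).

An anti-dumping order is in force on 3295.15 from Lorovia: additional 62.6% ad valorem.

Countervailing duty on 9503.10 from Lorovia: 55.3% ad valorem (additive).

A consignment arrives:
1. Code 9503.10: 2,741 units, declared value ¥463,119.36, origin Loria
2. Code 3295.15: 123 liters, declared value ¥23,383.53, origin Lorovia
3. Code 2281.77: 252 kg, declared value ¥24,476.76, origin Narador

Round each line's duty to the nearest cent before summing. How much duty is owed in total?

¥113,755.90

Line 1 (9503.10, Loria, 2,741 units, ¥463,119.36):
Base rate for 9503.10 is 20%.
The additional-duty order on 9503.10 targets Lorovia, not Loria; it does not apply.
Duty = ¥463,119.36 × 20% = ¥92,623.87.
Line 2 (3295.15, Lorovia, 123 liters, ¥23,383.53):
Base rate for 3295.15 is 10.5%.
3295.15 has an FTA preferential rate, but origin Lorovia is not Narador; base rate stands.
Additional duty on 3295.15 from Lorovia: +62.6%. Applied ad valorem rate: 10.5% + 62.6% = 73.1%.
Duty = ¥23,383.53 × 73.1% = ¥17,093.36.
Line 3 (2281.77, Narador, 252 kg, ¥24,476.76):
Base rate for 2281.77 is 16.5%.
Origin Narador is the FTA partner but 2281.77 is not on the preference list; base rate stands.
Duty = ¥24,476.76 × 16.5% = ¥4,038.67.
Total = ¥92,623.87 + ¥17,093.36 + ¥4,038.67 = ¥113,755.90.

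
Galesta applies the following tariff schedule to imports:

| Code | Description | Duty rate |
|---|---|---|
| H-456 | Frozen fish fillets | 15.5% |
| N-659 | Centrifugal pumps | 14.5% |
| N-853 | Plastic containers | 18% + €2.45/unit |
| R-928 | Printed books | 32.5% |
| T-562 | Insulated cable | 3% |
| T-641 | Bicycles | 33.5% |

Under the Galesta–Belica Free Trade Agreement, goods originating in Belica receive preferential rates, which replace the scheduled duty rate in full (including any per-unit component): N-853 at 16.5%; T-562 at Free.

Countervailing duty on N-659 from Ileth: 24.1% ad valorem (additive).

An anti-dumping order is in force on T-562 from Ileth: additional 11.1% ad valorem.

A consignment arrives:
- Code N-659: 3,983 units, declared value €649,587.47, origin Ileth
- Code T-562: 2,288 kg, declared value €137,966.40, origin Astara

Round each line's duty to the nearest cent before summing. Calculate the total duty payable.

€254,879.75

Line 1 (N-659, Ileth, 3,983 units, €649,587.47):
Base rate for N-659 is 14.5%.
Additional duty on N-659 from Ileth: +24.1%. Applied ad valorem rate: 14.5% + 24.1% = 38.6%.
Duty = €649,587.47 × 38.6% = €250,740.76.
Line 2 (T-562, Astara, 2,288 kg, €137,966.40):
Base rate for T-562 is 3%.
T-562 has an FTA preferential rate, but origin Astara is not Belica; base rate stands.
The additional-duty order on T-562 targets Ileth, not Astara; it does not apply.
Duty = €137,966.40 × 3% = €4,138.99.
Total = €250,740.76 + €4,138.99 = €254,879.75.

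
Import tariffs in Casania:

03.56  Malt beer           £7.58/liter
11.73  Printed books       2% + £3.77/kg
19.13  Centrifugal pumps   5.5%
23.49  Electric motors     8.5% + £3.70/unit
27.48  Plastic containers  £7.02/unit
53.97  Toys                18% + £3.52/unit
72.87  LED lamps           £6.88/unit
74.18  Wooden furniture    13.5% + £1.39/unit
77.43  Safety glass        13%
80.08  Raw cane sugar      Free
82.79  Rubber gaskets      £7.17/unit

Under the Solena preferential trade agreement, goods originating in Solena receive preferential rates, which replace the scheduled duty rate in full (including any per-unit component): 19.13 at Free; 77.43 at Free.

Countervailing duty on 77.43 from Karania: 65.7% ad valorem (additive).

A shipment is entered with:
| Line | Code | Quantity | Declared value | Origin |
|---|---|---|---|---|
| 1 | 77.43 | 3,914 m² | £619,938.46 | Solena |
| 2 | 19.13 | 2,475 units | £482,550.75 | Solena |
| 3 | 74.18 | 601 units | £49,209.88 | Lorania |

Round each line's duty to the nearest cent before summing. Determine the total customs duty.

£7,478.72

Line 1 (77.43, Solena, 3,914 m², £619,938.46):
Base rate for 77.43 is 13%.
Origin Solena qualifies under the Casania–Solena agreement and 77.43 is covered: preferential rate Free applies instead.
The additional-duty order on 77.43 targets Karania, not Solena; it does not apply.
Duty = £619,938.46 × 0% = £0.00.
Line 2 (19.13, Solena, 2,475 units, £482,550.75):
Base rate for 19.13 is 5.5%.
Origin Solena qualifies under the Casania–Solena agreement and 19.13 is covered: preferential rate Free applies instead.
Duty = £482,550.75 × 0% = £0.00.
Line 3 (74.18, Lorania, 601 units, £49,209.88):
Base rate for 74.18 is 13.5% + £1.39/unit.
Duty = £49,209.88 × 13.5% + 601 × £1.39 = £7,478.72.
Total = £0.00 + £0.00 + £7,478.72 = £7,478.72.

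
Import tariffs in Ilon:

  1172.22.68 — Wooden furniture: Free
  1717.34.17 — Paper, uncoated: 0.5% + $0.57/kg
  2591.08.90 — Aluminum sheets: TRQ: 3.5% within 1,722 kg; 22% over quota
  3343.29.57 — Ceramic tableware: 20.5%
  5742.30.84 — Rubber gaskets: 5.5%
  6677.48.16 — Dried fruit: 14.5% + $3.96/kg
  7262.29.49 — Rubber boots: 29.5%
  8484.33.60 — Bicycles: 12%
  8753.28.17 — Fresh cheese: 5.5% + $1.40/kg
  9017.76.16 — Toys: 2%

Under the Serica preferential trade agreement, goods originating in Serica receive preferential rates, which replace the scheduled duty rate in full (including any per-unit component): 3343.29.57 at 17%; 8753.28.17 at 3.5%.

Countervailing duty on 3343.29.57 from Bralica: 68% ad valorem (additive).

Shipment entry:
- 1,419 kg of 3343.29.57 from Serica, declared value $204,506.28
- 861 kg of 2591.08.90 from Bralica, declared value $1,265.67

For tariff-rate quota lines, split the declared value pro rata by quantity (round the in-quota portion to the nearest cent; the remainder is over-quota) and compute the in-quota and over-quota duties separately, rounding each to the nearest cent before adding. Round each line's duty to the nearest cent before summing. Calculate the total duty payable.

$34,810.37

Line 1 (3343.29.57, Serica, 1,419 kg, $204,506.28):
Base rate for 3343.29.57 is 20.5%.
Origin Serica qualifies under the Ilon–Serica agreement and 3343.29.57 is covered: preferential rate 17% applies instead.
The additional-duty order on 3343.29.57 targets Bralica, not Serica; it does not apply.
Duty = $204,506.28 × 17% = $34,766.07.
Line 2 (2591.08.90, Bralica, 861 kg, $1,265.67):
Code 2591.08.90 is under a tariff-rate quota (threshold 1,722 kg). Quantity 861 kg is within the quota, so the in-quota rate 3.5% applies to the full value.
Duty = $1,265.67 × 3.5% = $44.30.
Total = $34,766.07 + $44.30 = $34,810.37.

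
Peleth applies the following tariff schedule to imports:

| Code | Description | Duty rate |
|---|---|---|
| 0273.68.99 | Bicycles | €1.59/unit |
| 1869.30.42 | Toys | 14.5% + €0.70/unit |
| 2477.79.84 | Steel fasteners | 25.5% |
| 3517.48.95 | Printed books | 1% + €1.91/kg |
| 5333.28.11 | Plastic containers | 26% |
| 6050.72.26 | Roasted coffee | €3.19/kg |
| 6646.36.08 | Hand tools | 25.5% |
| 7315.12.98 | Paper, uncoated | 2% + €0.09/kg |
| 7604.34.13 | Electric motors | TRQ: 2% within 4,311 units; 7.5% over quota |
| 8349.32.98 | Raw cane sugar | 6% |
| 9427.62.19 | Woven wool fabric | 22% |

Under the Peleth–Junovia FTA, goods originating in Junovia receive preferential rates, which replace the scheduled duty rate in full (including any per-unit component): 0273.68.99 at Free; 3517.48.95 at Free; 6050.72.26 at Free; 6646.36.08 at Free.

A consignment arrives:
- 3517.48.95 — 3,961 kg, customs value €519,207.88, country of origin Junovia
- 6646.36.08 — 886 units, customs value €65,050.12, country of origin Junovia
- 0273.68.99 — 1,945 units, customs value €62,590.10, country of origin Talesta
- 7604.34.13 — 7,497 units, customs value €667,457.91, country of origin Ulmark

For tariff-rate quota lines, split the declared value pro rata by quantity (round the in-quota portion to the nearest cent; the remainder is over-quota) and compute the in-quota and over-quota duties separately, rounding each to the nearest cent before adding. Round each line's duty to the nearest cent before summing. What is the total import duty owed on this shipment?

€32,042.44

Line 1 (3517.48.95, Junovia, 3,961 kg, €519,207.88):
Base rate for 3517.48.95 is 1% + €1.91/kg.
Origin Junovia qualifies under the Peleth–Junovia agreement and 3517.48.95 is covered: preferential rate Free applies instead.
Duty = €519,207.88 × 0% = €0.00.
Line 2 (6646.36.08, Junovia, 886 units, €65,050.12):
Base rate for 6646.36.08 is 25.5%.
Origin Junovia qualifies under the Peleth–Junovia agreement and 6646.36.08 is covered: preferential rate Free applies instead.
Duty = €65,050.12 × 0% = €0.00.
Line 3 (0273.68.99, Talesta, 1,945 units, €62,590.10):
Base rate for 0273.68.99 is €1.59/unit.
0273.68.99 has an FTA preferential rate, but origin Talesta is not Junovia; base rate stands.
Duty = 1,945 × €1.59 = €3,092.55.
Line 4 (7604.34.13, Ulmark, 7,497 units, €667,457.91):
Code 7604.34.13 is under a tariff-rate quota (threshold 4,311 units). In-quota: 4,311 units at 2%; over-quota: 3,186 units at 7.5%.
Pro-rata value split: in-quota = €667,457.91 × 4,311/7,497 = €383,808.33; over-quota = €667,457.91 − €383,808.33 = €283,649.58.
In-quota duty = €383,808.33 × 2% = €7,676.17. Over-quota duty = €283,649.58 × 7.5% = €21,273.72.
Line duty = €7,676.17 + €21,273.72 = €28,949.89.
Total = €0.00 + €0.00 + €3,092.55 + €28,949.89 = €32,042.44.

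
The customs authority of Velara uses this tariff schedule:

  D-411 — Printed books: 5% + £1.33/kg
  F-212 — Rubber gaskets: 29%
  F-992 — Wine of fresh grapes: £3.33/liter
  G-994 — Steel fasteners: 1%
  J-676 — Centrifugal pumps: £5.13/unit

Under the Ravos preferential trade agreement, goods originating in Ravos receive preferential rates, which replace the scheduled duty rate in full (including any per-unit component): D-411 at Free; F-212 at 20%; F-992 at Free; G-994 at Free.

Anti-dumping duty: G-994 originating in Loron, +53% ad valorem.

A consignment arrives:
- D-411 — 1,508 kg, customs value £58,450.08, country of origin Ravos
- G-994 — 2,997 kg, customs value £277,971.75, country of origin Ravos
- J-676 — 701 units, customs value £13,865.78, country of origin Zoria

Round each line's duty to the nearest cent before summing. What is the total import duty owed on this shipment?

Line 1 (D-411, Ravos, 1,508 kg, £58,450.08):
Base rate for D-411 is 5% + £1.33/kg.
Origin Ravos qualifies under the Velara–Ravos agreement and D-411 is covered: preferential rate Free applies instead.
Duty = £58,450.08 × 0% = £0.00.
Line 2 (G-994, Ravos, 2,997 kg, £277,971.75):
Base rate for G-994 is 1%.
Origin Ravos qualifies under the Velara–Ravos agreement and G-994 is covered: preferential rate Free applies instead.
The additional-duty order on G-994 targets Loron, not Ravos; it does not apply.
Duty = £277,971.75 × 0% = £0.00.
Line 3 (J-676, Zoria, 701 units, £13,865.78):
Base rate for J-676 is £5.13/unit.
Duty = 701 × £5.13 = £3,596.13.
Total = £0.00 + £0.00 + £3,596.13 = £3,596.13.

£3,596.13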